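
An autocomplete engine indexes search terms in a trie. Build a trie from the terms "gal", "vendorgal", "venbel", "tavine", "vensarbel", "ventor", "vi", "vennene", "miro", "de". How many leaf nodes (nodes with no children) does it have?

10

A leaf is a node with no children — equivalently, the end of a word that is not a proper prefix of any other stored word.
Those words: "de", "gal", "miro", "tavine", "venbel", "vendorgal", "vennene", "vensarbel", "ventor", "vi"
Leaf count: 10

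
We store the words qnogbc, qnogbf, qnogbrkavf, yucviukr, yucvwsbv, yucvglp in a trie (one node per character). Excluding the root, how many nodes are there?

Trie structure (* marks end of a word):
(root)
├─ q
│  └─ n
│     └─ o
│        └─ g
│           └─ b
│              ├─ c *
│              ├─ f *
│              └─ r
│                 └─ k
│                    └─ a
│                       └─ v
│                          └─ f *
└─ y
   └─ u
      └─ c
         └─ v
            ├─ g
            │  └─ l
            │     └─ p *
            ├─ i
            │  └─ u
            │     └─ k
            │        └─ r *
            └─ w
               └─ s
                  └─ b
                     └─ v *
Counting every labelled node above: 27.

27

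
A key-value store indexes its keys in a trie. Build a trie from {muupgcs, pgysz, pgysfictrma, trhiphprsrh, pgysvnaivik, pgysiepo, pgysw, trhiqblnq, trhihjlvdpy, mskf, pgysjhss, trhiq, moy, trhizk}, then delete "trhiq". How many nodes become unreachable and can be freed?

0

A node on "trhiq"'s path can go only if nothing else ends at it or branches off below it.
Every node on "trhiq" is still needed (e.g. by "trhiqblnq"), so nothing is freed.
Nodes removed: 0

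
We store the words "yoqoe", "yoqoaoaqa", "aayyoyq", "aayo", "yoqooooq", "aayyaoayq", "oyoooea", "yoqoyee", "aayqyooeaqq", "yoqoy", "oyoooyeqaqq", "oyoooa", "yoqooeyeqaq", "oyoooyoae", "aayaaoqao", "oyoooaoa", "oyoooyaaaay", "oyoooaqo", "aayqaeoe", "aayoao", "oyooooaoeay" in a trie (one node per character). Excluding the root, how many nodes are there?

88

For each word, the new-node count is its length minus the longest prefix already in the trie:
  "yoqoe" → 5 new (y, o, q, o, e)
  "yoqoaoaqa" → prefix "yoqo" already present; 5 new (a, o, a, q, a)
  "aayyoyq" → 7 new (a, a, y, y, o, y, q)
  "aayo" → prefix "aay" already present; 1 new (o)
  "yoqooooq" → prefix "yoqo" already present; 4 new (o, o, o, q)
  "aayyaoayq" → prefix "aayy" already present; 5 new (a, o, a, y, q)
  "oyoooea" → 7 new (o, y, o, o, o, e, a)
  "yoqoyee" → prefix "yoqo" already present; 3 new (y, e, e)
  "aayqyooeaqq" → prefix "aay" already present; 8 new (q, y, o, o, e, a, q, q)
  "yoqoy" → prefix "yoqoy" already present; 0 new (none)
  "oyoooyeqaqq" → prefix "oyooo" already present; 6 new (y, e, q, a, q, q)
  "oyoooa" → prefix "oyooo" already present; 1 new (a)
  "yoqooeyeqaq" → prefix "yoqoo" already present; 6 new (e, y, e, q, a, q)
  "oyoooyoae" → prefix "oyoooy" already present; 3 new (o, a, e)
  "aayaaoqao" → prefix "aay" already present; 6 new (a, a, o, q, a, o)
  "oyoooaoa" → prefix "oyoooa" already present; 2 new (o, a)
  "oyoooyaaaay" → prefix "oyoooy" already present; 5 new (a, a, a, a, y)
  "oyoooaqo" → prefix "oyoooa" already present; 2 new (q, o)
  "aayqaeoe" → prefix "aayq" already present; 4 new (a, e, o, e)
  "aayoao" → prefix "aayo" already present; 2 new (a, o)
  "oyooooaoeay" → prefix "oyooo" already present; 6 new (o, a, o, e, a, y)
Total nodes = 5 + 5 + 7 + 1 + 4 + 5 + 7 + 3 + 8 + 0 + 6 + 1 + 6 + 3 + 6 + 2 + 5 + 2 + 4 + 2 + 6 = 88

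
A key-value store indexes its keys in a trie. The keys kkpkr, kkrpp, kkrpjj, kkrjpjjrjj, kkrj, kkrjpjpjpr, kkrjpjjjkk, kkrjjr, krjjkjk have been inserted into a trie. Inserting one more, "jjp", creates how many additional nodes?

3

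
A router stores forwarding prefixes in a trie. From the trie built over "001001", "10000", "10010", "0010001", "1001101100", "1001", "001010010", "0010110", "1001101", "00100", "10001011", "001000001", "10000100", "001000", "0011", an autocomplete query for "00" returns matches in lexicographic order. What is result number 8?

Filter for "00…" and sort: "00100", "001000", "001000001", "0010001", "001001", "001010010", "0010110", "0011"
Position 8: 0011

0011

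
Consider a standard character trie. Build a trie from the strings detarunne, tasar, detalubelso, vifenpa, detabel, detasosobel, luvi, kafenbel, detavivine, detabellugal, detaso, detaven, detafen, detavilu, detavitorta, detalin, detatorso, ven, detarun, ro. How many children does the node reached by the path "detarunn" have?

The children of the "detarunn" node are the distinct next characters among strings starting with "detarunn".
Distinct next characters after "detarunn": e.
That node has 1 child edge.

1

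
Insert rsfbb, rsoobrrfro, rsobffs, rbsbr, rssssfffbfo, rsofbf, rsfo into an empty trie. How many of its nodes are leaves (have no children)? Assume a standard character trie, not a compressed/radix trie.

7

A leaf is a node with no children — equivalently, the end of a word that is not a proper prefix of any other stored word.
Those words: "rbsbr", "rsfbb", "rsfo", "rsobffs", "rsofbf", "rsoobrrfro", "rssssfffbfo"
Leaf count: 7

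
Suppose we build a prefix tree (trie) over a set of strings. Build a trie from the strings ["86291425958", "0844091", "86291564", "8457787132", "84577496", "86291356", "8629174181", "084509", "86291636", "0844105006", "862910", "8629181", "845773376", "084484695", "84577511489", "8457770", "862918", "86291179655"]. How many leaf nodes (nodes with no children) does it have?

17

A leaf is a node with no children — equivalently, the end of a word that is not a proper prefix of any other stored word.
Those words: "0844091", "0844105006", "084484695", "084509", "845773376", "84577496", "84577511489", "8457770", "8457787132", "862910", "86291179655", "86291356", "86291425958", "86291564", "86291636", "8629174181", "8629181"
Leaf count: 17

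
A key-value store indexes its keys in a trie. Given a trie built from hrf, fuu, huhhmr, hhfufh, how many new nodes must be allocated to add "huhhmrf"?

1

The longest prefix of "huhhmrf" already in the trie is "huhhmr" (length 6).
New nodes needed: |"huhhmrf"| − 6 = 7 − 6 = 1.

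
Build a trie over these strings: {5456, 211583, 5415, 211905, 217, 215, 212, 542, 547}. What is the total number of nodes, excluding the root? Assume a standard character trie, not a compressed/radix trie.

20

Count nodes per top-level branch (shared prefixes stored once):
  '2'-branch (211583, 211905, 212, 215, 217): 12 nodes
  '5'-branch (5415, 542, 5456, 547): 8 nodes
Sum: 20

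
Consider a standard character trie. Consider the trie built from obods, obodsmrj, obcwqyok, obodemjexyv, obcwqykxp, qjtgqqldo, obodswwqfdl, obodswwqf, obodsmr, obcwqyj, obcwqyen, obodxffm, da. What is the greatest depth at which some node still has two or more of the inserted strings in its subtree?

9

Equivalently: take the maximum, over all pairs, of their longest common prefix length.
"obodswwqf" and "obodswwqfdl" agree on "obodswwqf" (9 characters) before diverging; nothing deeper is shared.
Longest shared-prefix length: 9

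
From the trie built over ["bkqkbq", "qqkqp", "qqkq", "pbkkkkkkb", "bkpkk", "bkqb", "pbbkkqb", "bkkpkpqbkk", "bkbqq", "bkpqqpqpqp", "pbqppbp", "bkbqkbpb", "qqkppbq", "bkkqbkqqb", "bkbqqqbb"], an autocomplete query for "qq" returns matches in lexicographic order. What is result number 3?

qqkqp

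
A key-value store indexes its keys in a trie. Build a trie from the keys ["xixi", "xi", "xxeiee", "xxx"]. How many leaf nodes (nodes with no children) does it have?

3

A leaf is a node with no children — equivalently, the end of a word that is not a proper prefix of any other stored word.
Those words: "xixi", "xxeiee", "xxx"
Leaf count: 3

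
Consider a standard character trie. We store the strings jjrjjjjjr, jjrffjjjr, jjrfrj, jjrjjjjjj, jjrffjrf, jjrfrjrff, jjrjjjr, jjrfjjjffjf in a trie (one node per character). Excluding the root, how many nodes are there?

Insert word by word; a character creates a node only if that edge doesn't already exist:
  "jjrjjjjjr" → 9 new (j, j, r, j, j, j, j, j, r)
  "jjrffjjjr" → prefix "jjr" already present; 6 new (f, f, j, j, j, r)
  "jjrfrj" → prefix "jjrf" already present; 2 new (r, j)
  "jjrjjjjjj" → prefix "jjrjjjjj" already present; 1 new (j)
  "jjrffjrf" → prefix "jjrffj" already present; 2 new (r, f)
  "jjrfrjrff" → prefix "jjrfrj" already present; 3 new (r, f, f)
  "jjrjjjr" → prefix "jjrjjj" already present; 1 new (r)
  "jjrfjjjffjf" → prefix "jjrf" already present; 7 new (j, j, j, f, f, j, f)
Total nodes = 9 + 6 + 2 + 1 + 2 + 3 + 1 + 7 = 31

31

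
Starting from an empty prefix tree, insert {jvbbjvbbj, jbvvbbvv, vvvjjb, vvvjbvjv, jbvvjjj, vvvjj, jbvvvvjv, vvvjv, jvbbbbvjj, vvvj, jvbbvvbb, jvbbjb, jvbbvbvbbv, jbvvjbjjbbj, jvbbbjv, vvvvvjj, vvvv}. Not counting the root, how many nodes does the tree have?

61

Trace insertions, counting only characters that open a new branch:
  "jvbbjvbbj" → 9 new (j, v, b, b, j, v, b, b, j)
  "jbvvbbvv" → prefix "j" already present; 7 new (b, v, v, b, b, v, v)
  "vvvjjb" → 6 new (v, v, v, j, j, b)
  "vvvjbvjv" → prefix "vvvj" already present; 4 new (b, v, j, v)
  "jbvvjjj" → prefix "jbvv" already present; 3 new (j, j, j)
  "vvvjj" → prefix "vvvjj" already present; 0 new (none)
  "jbvvvvjv" → prefix "jbvv" already present; 4 new (v, v, j, v)
  "vvvjv" → prefix "vvvj" already present; 1 new (v)
  "jvbbbbvjj" → prefix "jvbb" already present; 5 new (b, b, v, j, j)
  "vvvj" → prefix "vvvj" already present; 0 new (none)
  "jvbbvvbb" → prefix "jvbb" already present; 4 new (v, v, b, b)
  "jvbbjb" → prefix "jvbbj" already present; 1 new (b)
  "jvbbvbvbbv" → prefix "jvbbv" already present; 5 new (b, v, b, b, v)
  "jbvvjbjjbbj" → prefix "jbvvj" already present; 6 new (b, j, j, b, b, j)
  "jvbbbjv" → prefix "jvbbb" already present; 2 new (j, v)
  "vvvvvjj" → prefix "vvv" already present; 4 new (v, v, j, j)
  "vvvv" → prefix "vvvv" already present; 0 new (none)
Total nodes = 9 + 7 + 6 + 4 + 3 + 0 + 4 + 1 + 5 + 0 + 4 + 1 + 5 + 6 + 2 + 4 + 0 = 61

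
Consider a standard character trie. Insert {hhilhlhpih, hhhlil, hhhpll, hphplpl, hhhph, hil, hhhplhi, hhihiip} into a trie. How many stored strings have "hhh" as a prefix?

4

Walk to "hhh"; the words in its subtree are exactly those with that prefix.
Words under "hhh": hhhlil, hhhph, hhhplhi, hhhpll
Count: 4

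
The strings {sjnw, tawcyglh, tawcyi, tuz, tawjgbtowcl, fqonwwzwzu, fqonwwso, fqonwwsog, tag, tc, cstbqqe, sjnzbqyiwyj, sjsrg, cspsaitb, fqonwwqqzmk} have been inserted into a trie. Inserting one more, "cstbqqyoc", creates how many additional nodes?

"cstbqq" is already a path in the trie; the remaining "yoc" must be added.
New nodes needed: |"cstbqqyoc"| − 6 = 9 − 6 = 3.

3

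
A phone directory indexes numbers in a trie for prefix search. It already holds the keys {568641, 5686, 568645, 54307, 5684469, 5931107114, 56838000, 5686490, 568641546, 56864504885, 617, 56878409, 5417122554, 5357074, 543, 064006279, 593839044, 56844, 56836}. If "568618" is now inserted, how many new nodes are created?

2

The longest prefix of "568618" already in the trie is "5686" (length 4).
So 6 − 4 = 2 new nodes.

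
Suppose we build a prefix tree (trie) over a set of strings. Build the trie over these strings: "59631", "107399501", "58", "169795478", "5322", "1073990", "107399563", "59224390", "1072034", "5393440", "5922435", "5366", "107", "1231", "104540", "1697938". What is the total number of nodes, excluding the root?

For each word, the new-node count is its length minus the longest prefix already in the trie:
  "59631" → 5 new (5, 9, 6, 3, 1)
  "107399501" → 9 new (1, 0, 7, 3, 9, 9, 5, 0, 1)
  "58" → prefix "5" already present; 1 new (8)
  "169795478" → prefix "1" already present; 8 new (6, 9, 7, 9, 5, 4, 7, 8)
  "5322" → prefix "5" already present; 3 new (3, 2, 2)
  "1073990" → prefix "107399" already present; 1 new (0)
  "107399563" → prefix "1073995" already present; 2 new (6, 3)
  "59224390" → prefix "59" already present; 6 new (2, 2, 4, 3, 9, 0)
  "1072034" → prefix "107" already present; 4 new (2, 0, 3, 4)
  "5393440" → prefix "53" already present; 5 new (9, 3, 4, 4, 0)
  "5922435" → prefix "592243" already present; 1 new (5)
  "5366" → prefix "53" already present; 2 new (6, 6)
  "107" → prefix "107" already present; 0 new (none)
  "1231" → prefix "1" already present; 3 new (2, 3, 1)
  "104540" → prefix "10" already present; 4 new (4, 5, 4, 0)
  "1697938" → prefix "16979" already present; 2 new (3, 8)
Total nodes = 5 + 9 + 1 + 8 + 3 + 1 + 2 + 6 + 4 + 5 + 1 + 2 + 0 + 3 + 4 + 2 = 56

56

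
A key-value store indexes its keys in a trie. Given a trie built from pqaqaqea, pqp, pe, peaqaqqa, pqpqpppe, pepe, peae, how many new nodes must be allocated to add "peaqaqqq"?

"peaqaqq" is already a path in the trie; the remaining "q" must be added.
So 8 − 7 = 1 new nodes.

1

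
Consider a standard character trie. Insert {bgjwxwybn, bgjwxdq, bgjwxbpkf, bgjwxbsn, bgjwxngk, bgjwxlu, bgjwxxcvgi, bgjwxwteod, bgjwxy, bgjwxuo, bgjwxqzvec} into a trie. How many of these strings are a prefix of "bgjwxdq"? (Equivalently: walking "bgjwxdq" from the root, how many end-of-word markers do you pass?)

Check each prefix of "bgjwxdq" against the stored set — each match is an end-marker on the path.
Prefixes of the query that are stored words: "bgjwxdq"
Count: 1

1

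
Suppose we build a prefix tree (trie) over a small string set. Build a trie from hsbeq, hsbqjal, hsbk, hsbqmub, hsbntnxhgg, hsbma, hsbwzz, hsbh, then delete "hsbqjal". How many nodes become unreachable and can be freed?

Walk "hsbqjal" from the leaf back toward the root, removing each node that no remaining word uses.
The suffix "jal" (3 nodes) is used only by "hsbqjal"; the node for "hsbq" still has the child "m", so pruning stops there.
Nodes removed: 3

3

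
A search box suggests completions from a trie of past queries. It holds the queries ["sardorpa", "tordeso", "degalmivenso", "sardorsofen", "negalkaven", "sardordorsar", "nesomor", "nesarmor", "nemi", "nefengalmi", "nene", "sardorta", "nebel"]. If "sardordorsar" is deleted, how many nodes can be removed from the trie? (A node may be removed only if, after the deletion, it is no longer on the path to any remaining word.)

After clearing the end-marker at "sardordorsar", prune upward until reaching a node still needed by another word.
The suffix "dorsar" (6 nodes) is used only by "sardordorsar"; the node for "sardor" still has the child "p", so pruning stops there.
Nodes removed: 6

6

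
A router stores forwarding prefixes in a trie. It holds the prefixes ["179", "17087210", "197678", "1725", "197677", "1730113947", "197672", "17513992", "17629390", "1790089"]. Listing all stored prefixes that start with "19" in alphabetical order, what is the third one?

Words with prefix "19", in lexicographic order: "197672", "197677", "197678"
The 3rd is 197678.

197678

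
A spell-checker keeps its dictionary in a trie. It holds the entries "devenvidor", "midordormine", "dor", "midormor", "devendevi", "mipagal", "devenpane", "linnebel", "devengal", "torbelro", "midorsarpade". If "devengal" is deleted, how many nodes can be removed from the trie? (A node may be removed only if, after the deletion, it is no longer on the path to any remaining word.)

3

A node on "devengal"'s path can go only if nothing else ends at it or branches off below it.
The suffix "gal" (3 nodes) is used only by "devengal"; the node for "deven" still has the child "v", so pruning stops there.
Nodes removed: 3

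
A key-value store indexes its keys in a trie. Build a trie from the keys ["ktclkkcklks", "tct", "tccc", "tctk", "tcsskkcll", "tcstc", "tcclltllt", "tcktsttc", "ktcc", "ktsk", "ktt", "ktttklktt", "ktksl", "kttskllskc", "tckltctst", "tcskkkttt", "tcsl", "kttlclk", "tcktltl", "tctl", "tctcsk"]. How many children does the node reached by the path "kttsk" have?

Walk "kttsk" from the root, arriving at one node.
Characters that immediately follow "kttsk" among the stored strings: {l}.
That node has 1 child edge.

1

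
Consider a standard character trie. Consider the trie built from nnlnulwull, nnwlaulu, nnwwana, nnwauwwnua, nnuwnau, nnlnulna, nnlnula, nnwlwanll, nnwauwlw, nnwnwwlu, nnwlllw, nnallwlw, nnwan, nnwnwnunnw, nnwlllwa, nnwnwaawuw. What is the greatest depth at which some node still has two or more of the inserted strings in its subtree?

7

Look for the deepest trie node that still has at least two words in its subtree.
e.g. "nnwlllw" and "nnwlllwa" share the prefix "nnwlllw" of length 7; no pair shares a longer one.
Longest shared-prefix length: 7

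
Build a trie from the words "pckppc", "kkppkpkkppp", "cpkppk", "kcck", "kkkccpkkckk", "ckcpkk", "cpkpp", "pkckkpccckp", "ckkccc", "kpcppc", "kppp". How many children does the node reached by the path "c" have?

2

Walk "c" from the root, arriving at one node.
Characters that immediately follow "c" among the stored strings: {k, p}.
That node has 2 child edges.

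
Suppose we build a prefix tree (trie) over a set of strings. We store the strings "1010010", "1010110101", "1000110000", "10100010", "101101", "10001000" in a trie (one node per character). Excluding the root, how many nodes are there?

30

Insert word by word; a character creates a node only if that edge doesn't already exist:
  "1010010" → 7 new (1, 0, 1, 0, 0, 1, 0)
  "1010110101" → prefix "1010" already present; 6 new (1, 1, 0, 1, 0, 1)
  "1000110000" → prefix "10" already present; 8 new (0, 0, 1, 1, 0, 0, 0, 0)
  "10100010" → prefix "10100" already present; 3 new (0, 1, 0)
  "101101" → prefix "101" already present; 3 new (1, 0, 1)
  "10001000" → prefix "10001" already present; 3 new (0, 0, 0)
Total nodes = 7 + 6 + 8 + 3 + 3 + 3 = 30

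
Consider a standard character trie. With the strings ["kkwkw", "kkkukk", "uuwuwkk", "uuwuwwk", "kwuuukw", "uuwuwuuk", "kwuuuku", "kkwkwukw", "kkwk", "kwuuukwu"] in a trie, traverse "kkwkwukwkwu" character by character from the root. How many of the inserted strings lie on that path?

Check each prefix of "kkwkwukwkwu" against the stored set — each match is an end-marker on the path.
Prefixes of the query that are stored words: "kkwk", "kkwkw", "kkwkwukw"
Count: 3

3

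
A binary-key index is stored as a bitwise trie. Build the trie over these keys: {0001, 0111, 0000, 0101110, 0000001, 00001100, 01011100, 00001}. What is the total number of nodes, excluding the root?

21

Count nodes per top-level branch (shared prefixes stored once):
  '0'-branch (0000, 0000001, 00001, 00001100, 0001, 0101110, 01011100, 0111): 21 nodes
Sum: 21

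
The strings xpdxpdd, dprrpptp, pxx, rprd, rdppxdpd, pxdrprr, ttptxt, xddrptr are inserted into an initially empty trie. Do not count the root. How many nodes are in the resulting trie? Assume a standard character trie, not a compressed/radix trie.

Insert word by word; a character creates a node only if that edge doesn't already exist:
  "xpdxpdd" → 7 new (x, p, d, x, p, d, d)
  "dprrpptp" → 8 new (d, p, r, r, p, p, t, p)
  "pxx" → 3 new (p, x, x)
  "rprd" → 4 new (r, p, r, d)
  "rdppxdpd" → prefix "r" already present; 7 new (d, p, p, x, d, p, d)
  "pxdrprr" → prefix "px" already present; 5 new (d, r, p, r, r)
  "ttptxt" → 6 new (t, t, p, t, x, t)
  "xddrptr" → prefix "x" already present; 6 new (d, d, r, p, t, r)
Total nodes = 7 + 8 + 3 + 4 + 7 + 5 + 6 + 6 = 46

46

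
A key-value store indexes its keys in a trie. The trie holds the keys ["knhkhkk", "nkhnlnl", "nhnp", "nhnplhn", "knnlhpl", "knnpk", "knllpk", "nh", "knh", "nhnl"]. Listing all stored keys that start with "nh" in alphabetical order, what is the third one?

nhnp

Words with prefix "nh", in lexicographic order: "nh", "nhnl", "nhnp", "nhnplhn"
The 3rd is nhnp.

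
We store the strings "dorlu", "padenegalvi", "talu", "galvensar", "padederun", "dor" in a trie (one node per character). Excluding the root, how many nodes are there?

Trace insertions, counting only characters that open a new branch:
  "dorlu" → 5 new (d, o, r, l, u)
  "padenegalvi" → 11 new (p, a, d, e, n, e, g, a, l, v, i)
  "talu" → 4 new (t, a, l, u)
  "galvensar" → 9 new (g, a, l, v, e, n, s, a, r)
  "padederun" → prefix "pade" already present; 5 new (d, e, r, u, n)
  "dor" → prefix "dor" already present; 0 new (none)
Total nodes = 5 + 11 + 4 + 9 + 5 + 0 = 34

34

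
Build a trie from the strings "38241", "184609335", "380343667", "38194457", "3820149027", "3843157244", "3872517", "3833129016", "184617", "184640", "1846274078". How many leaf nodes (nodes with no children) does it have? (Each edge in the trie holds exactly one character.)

Leaves are exactly the stored words that no other stored word extends.
Those words: "184609335", "184617", "1846274078", "184640", "380343667", "38194457", "3820149027", "38241", "3833129016", "3843157244", "3872517"
Leaf count: 11

11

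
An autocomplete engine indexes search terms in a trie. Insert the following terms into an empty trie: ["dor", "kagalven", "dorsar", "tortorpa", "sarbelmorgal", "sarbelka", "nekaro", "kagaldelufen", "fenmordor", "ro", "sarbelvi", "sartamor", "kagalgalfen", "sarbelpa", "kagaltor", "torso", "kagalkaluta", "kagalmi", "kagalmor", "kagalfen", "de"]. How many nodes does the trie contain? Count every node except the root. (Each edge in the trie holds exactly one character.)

Trace insertions, counting only characters that open a new branch:
  "dor" → 3 new (d, o, r)
  "kagalven" → 8 new (k, a, g, a, l, v, e, n)
  "dorsar" → prefix "dor" already present; 3 new (s, a, r)
  "tortorpa" → 8 new (t, o, r, t, o, r, p, a)
  "sarbelmorgal" → 12 new (s, a, r, b, e, l, m, o, r, g, a, l)
  "sarbelka" → prefix "sarbel" already present; 2 new (k, a)
  "nekaro" → 6 new (n, e, k, a, r, o)
  "kagaldelufen" → prefix "kagal" already present; 7 new (d, e, l, u, f, e, n)
  "fenmordor" → 9 new (f, e, n, m, o, r, d, o, r)
  "ro" → 2 new (r, o)
  "sarbelvi" → prefix "sarbel" already present; 2 new (v, i)
  "sartamor" → prefix "sar" already present; 5 new (t, a, m, o, r)
  "kagalgalfen" → prefix "kagal" already present; 6 new (g, a, l, f, e, n)
  "sarbelpa" → prefix "sarbel" already present; 2 new (p, a)
  "kagaltor" → prefix "kagal" already present; 3 new (t, o, r)
  "torso" → prefix "tor" already present; 2 new (s, o)
  "kagalkaluta" → prefix "kagal" already present; 6 new (k, a, l, u, t, a)
  "kagalmi" → prefix "kagal" already present; 2 new (m, i)
  "kagalmor" → prefix "kagalm" already present; 2 new (o, r)
  "kagalfen" → prefix "kagal" already present; 3 new (f, e, n)
  "de" → prefix "d" already present; 1 new (e)
Total nodes = 3 + 8 + 3 + 8 + 12 + 2 + 6 + 7 + 9 + 2 + 2 + 5 + 6 + 2 + 3 + 2 + 6 + 2 + 2 + 3 + 1 = 94

94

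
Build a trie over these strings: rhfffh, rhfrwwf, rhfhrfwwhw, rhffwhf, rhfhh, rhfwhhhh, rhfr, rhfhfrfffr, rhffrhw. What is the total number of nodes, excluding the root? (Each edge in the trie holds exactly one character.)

Trie structure (* marks end of a word):
(root)
└─ r
   └─ h
      └─ f
         ├─ f
         │  ├─ f
         │  │  └─ h *
         │  ├─ r
         │  │  └─ h
         │  │     └─ w *
         │  └─ w
         │     └─ h
         │        └─ f *
         ├─ h
         │  ├─ f
         │  │  └─ r
         │  │     └─ f
         │  │        └─ f
         │  │           └─ f
         │  │              └─ r *
         │  ├─ h *
         │  └─ r
         │     └─ f
         │        └─ w
         │           └─ w
         │              └─ h
         │                 └─ w *
         ├─ r *
         │  └─ w
         │     └─ w
         │        └─ f *
         └─ w
            └─ h
               └─ h
                  └─ h
                     └─ h *
Counting every labelled node above: 35.

35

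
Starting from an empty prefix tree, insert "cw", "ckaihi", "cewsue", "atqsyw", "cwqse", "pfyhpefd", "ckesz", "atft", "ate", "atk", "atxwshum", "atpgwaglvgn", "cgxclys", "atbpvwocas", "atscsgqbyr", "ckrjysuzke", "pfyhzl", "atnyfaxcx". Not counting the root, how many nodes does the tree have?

Insert word by word; a character creates a node only if that edge doesn't already exist:
  "cw" → 2 new (c, w)
  "ckaihi" → prefix "c" already present; 5 new (k, a, i, h, i)
  "cewsue" → prefix "c" already present; 5 new (e, w, s, u, e)
  "atqsyw" → 6 new (a, t, q, s, y, w)
  "cwqse" → prefix "cw" already present; 3 new (q, s, e)
  "pfyhpefd" → 8 new (p, f, y, h, p, e, f, d)
  "ckesz" → prefix "ck" already present; 3 new (e, s, z)
  "atft" → prefix "at" already present; 2 new (f, t)
  "ate" → prefix "at" already present; 1 new (e)
  "atk" → prefix "at" already present; 1 new (k)
  "atxwshum" → prefix "at" already present; 6 new (x, w, s, h, u, m)
  "atpgwaglvgn" → prefix "at" already present; 9 new (p, g, w, a, g, l, v, g, n)
  "cgxclys" → prefix "c" already present; 6 new (g, x, c, l, y, s)
  "atbpvwocas" → prefix "at" already present; 8 new (b, p, v, w, o, c, a, s)
  "atscsgqbyr" → prefix "at" already present; 8 new (s, c, s, g, q, b, y, r)
  "ckrjysuzke" → prefix "ck" already present; 8 new (r, j, y, s, u, z, k, e)
  "pfyhzl" → prefix "pfyh" already present; 2 new (z, l)
  "atnyfaxcx" → prefix "at" already present; 7 new (n, y, f, a, x, c, x)
Total nodes = 2 + 5 + 5 + 6 + 3 + 8 + 3 + 2 + 1 + 1 + 6 + 9 + 6 + 8 + 8 + 8 + 2 + 7 = 90

90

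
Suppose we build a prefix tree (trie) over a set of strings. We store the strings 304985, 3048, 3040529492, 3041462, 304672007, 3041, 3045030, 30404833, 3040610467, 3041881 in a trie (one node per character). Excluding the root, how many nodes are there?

For each word, the new-node count is its length minus the longest prefix already in the trie:
  "304985" → 6 new (3, 0, 4, 9, 8, 5)
  "3048" → prefix "304" already present; 1 new (8)
  "3040529492" → prefix "304" already present; 7 new (0, 5, 2, 9, 4, 9, 2)
  "3041462" → prefix "304" already present; 4 new (1, 4, 6, 2)
  "304672007" → prefix "304" already present; 6 new (6, 7, 2, 0, 0, 7)
  "3041" → prefix "3041" already present; 0 new (none)
  "3045030" → prefix "304" already present; 4 new (5, 0, 3, 0)
  "30404833" → prefix "3040" already present; 4 new (4, 8, 3, 3)
  "3040610467" → prefix "3040" already present; 6 new (6, 1, 0, 4, 6, 7)
  "3041881" → prefix "3041" already present; 3 new (8, 8, 1)
Total nodes = 6 + 1 + 7 + 4 + 6 + 0 + 4 + 4 + 6 + 3 = 41

41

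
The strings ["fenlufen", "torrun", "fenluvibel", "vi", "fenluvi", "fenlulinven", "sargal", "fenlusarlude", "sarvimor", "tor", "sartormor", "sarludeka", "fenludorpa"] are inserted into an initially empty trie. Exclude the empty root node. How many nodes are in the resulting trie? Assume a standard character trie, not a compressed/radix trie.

Trace insertions, counting only characters that open a new branch:
  "fenlufen" → 8 new (f, e, n, l, u, f, e, n)
  "torrun" → 6 new (t, o, r, r, u, n)
  "fenluvibel" → prefix "fenlu" already present; 5 new (v, i, b, e, l)
  "vi" → 2 new (v, i)
  "fenluvi" → prefix "fenluvi" already present; 0 new (none)
  "fenlulinven" → prefix "fenlu" already present; 6 new (l, i, n, v, e, n)
  "sargal" → 6 new (s, a, r, g, a, l)
  "fenlusarlude" → prefix "fenlu" already present; 7 new (s, a, r, l, u, d, e)
  "sarvimor" → prefix "sar" already present; 5 new (v, i, m, o, r)
  "tor" → prefix "tor" already present; 0 new (none)
  "sartormor" → prefix "sar" already present; 6 new (t, o, r, m, o, r)
  "sarludeka" → prefix "sar" already present; 6 new (l, u, d, e, k, a)
  "fenludorpa" → prefix "fenlu" already present; 5 new (d, o, r, p, a)
Total nodes = 8 + 6 + 5 + 2 + 0 + 6 + 6 + 7 + 5 + 0 + 6 + 6 + 5 = 62

62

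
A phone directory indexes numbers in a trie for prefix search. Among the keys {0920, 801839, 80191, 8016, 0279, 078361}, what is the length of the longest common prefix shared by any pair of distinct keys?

3

Equivalently: take the maximum, over all pairs, of their longest common prefix length.
e.g. "8016" and "801839" share the prefix "801" of length 3; no pair shares a longer one.
Longest shared-prefix length: 3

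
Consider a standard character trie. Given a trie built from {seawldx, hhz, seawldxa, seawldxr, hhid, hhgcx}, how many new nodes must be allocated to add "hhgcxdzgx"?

The longest prefix of "hhgcxdzgx" already in the trie is "hhgcx" (length 5).
New nodes needed: |"hhgcxdzgx"| − 5 = 9 − 5 = 4.

4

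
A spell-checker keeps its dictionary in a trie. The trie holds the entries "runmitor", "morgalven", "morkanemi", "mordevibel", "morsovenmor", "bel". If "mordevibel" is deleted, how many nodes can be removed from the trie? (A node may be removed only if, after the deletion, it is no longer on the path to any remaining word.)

7

After clearing the end-marker at "mordevibel", prune upward until reaching a node still needed by another word.
The suffix "devibel" (7 nodes) is used only by "mordevibel"; the node for "mor" still has the child "g", so pruning stops there.
Nodes removed: 7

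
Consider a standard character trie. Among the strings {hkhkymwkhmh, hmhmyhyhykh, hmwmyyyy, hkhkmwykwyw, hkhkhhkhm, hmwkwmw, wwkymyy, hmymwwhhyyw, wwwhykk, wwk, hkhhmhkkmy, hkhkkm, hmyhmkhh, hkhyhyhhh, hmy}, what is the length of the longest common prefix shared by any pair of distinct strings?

Look for the deepest trie node that still has at least two words in its subtree.
e.g. "hkhkhhkhm" and "hkhkkm" share the prefix "hkhk" of length 4; no pair shares a longer one.
Longest shared-prefix length: 4

4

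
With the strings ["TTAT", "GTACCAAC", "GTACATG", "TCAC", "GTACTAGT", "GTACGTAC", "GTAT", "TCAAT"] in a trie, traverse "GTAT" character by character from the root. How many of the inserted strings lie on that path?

1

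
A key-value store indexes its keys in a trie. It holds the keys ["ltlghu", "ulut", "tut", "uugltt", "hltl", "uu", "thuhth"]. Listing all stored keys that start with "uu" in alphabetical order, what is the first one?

uu

Words with prefix "uu", in lexicographic order: "uu", "uugltt"
The 1st is uu.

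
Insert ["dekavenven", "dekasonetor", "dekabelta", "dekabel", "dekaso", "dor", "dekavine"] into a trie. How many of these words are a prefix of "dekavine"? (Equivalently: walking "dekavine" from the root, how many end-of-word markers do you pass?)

Walk "dekavine" from the root; an end-of-word marker is hit whenever a stored word is a prefix of "dekavine".
Prefixes of the query that are stored words: "dekavine"
Count: 1

1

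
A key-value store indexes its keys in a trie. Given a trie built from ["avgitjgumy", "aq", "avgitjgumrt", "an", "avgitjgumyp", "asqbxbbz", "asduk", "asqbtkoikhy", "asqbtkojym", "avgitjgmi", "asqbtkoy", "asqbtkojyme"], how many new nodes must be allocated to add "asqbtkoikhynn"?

2

The longest prefix of "asqbtkoikhynn" already in the trie is "asqbtkoikhy" (length 11).
New nodes needed: |"asqbtkoikhynn"| − 11 = 13 − 11 = 2.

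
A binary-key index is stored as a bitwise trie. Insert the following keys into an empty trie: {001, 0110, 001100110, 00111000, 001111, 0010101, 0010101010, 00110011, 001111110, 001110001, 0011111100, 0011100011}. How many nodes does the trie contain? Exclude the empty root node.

30

Trie structure (* marks end of a word):
(root)
└─ 0
   ├─ 0
   │  └─ 1 *
   │     ├─ 0
   │     │  └─ 1
   │     │     └─ 0
   │     │        └─ 1 *
   │     │           └─ 0
   │     │              └─ 1
   │     │                 └─ 0 *
   │     └─ 1
   │        ├─ 0
   │        │  └─ 0
   │        │     └─ 1
   │        │        └─ 1 *
   │        │           └─ 0 *
   │        └─ 1
   │           ├─ 0
   │           │  └─ 0
   │           │     └─ 0 *
   │           │        └─ 1 *
   │           │           └─ 1 *
   │           └─ 1 *
   │              └─ 1
   │                 └─ 1
   │                    └─ 0 *
   │                       └─ 0 *
   └─ 1
      └─ 1
         └─ 0 *
Counting every labelled node above: 30.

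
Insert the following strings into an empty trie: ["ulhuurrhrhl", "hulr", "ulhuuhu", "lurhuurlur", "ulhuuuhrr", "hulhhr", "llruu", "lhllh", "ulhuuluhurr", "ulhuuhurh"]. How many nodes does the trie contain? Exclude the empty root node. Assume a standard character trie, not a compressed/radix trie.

50

Count nodes per top-level branch (shared prefixes stored once):
  'h'-branch (hulhhr, hulr): 7 nodes
  'l'-branch (lhllh, llruu, lurhuurlur): 18 nodes
  'u'-branch (ulhuuhu, ulhuuhurh, ulhuuluhurr, ulhuurrhrhl, ulhuuuhrr): 25 nodes
Sum: 50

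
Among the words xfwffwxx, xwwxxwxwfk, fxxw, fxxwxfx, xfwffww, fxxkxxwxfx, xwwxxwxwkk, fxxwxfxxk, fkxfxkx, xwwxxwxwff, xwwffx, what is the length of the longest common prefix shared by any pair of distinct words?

9

Equivalently: take the maximum, over all pairs, of their longest common prefix length.
e.g. "xwwxxwxwff" and "xwwxxwxwfk" share the prefix "xwwxxwxwf" of length 9; no pair shares a longer one.
Longest shared-prefix length: 9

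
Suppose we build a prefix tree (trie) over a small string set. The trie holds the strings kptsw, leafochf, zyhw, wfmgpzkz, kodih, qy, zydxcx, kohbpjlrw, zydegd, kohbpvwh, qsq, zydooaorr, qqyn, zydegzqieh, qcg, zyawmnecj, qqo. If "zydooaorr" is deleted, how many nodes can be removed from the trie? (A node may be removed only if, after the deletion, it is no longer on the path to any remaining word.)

After clearing the end-marker at "zydooaorr", prune upward until reaching a node still needed by another word.
The suffix "ooaorr" (6 nodes) is used only by "zydooaorr"; the node for "zyd" still has the child "x", so pruning stops there.
Nodes removed: 6

6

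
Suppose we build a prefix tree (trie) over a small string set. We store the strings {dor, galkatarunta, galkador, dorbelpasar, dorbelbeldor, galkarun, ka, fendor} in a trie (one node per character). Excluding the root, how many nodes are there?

43

Insert word by word; a character creates a node only if that edge doesn't already exist:
  "dor" → 3 new (d, o, r)
  "galkatarunta" → 12 new (g, a, l, k, a, t, a, r, u, n, t, a)
  "galkador" → prefix "galka" already present; 3 new (d, o, r)
  "dorbelpasar" → prefix "dor" already present; 8 new (b, e, l, p, a, s, a, r)
  "dorbelbeldor" → prefix "dorbel" already present; 6 new (b, e, l, d, o, r)
  "galkarun" → prefix "galka" already present; 3 new (r, u, n)
  "ka" → 2 new (k, a)
  "fendor" → 6 new (f, e, n, d, o, r)
Total nodes = 3 + 12 + 3 + 8 + 6 + 3 + 2 + 6 = 43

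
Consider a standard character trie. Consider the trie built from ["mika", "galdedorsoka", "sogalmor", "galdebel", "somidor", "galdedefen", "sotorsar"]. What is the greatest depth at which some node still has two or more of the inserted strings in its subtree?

6

The deepest shared node is where two words last agree before diverging.
"galdedefen" and "galdedorsoka" agree on "galded" (6 characters) before diverging; nothing deeper is shared.
Longest shared-prefix length: 6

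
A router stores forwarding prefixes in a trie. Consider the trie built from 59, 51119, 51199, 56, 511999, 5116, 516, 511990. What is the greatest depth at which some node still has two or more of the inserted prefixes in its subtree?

Equivalently: take the maximum, over all pairs, of their longest common prefix length.
e.g. "51199" and "511990" share the prefix "51199" of length 5; no pair shares a longer one.
Longest shared-prefix length: 5

5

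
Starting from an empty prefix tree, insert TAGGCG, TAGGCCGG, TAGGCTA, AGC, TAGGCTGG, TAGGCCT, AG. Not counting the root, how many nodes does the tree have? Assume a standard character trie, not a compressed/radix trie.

For each word, the new-node count is its length minus the longest prefix already in the trie:
  "TAGGCG" → 6 new (T, A, G, G, C, G)
  "TAGGCCGG" → prefix "TAGGC" already present; 3 new (C, G, G)
  "TAGGCTA" → prefix "TAGGC" already present; 2 new (T, A)
  "AGC" → 3 new (A, G, C)
  "TAGGCTGG" → prefix "TAGGCT" already present; 2 new (G, G)
  "TAGGCCT" → prefix "TAGGCC" already present; 1 new (T)
  "AG" → prefix "AG" already present; 0 new (none)
Total nodes = 6 + 3 + 2 + 3 + 2 + 1 + 0 = 17

17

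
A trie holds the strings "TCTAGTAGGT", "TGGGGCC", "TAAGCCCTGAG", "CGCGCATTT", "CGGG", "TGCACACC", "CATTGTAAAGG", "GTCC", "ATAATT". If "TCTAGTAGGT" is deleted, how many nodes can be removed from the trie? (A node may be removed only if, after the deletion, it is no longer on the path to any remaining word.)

Walk "TCTAGTAGGT" from the leaf back toward the root, removing each node that no remaining word uses.
The suffix "CTAGTAGGT" (9 nodes) is used only by "TCTAGTAGGT"; the node for "T" still has the child "G", so pruning stops there.
Nodes removed: 9

9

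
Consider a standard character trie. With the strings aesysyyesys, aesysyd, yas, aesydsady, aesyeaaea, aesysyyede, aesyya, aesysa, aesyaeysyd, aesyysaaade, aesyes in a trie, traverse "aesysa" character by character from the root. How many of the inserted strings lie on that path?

1

Check each prefix of "aesysa" against the stored set — each match is an end-marker on the path.
Prefixes of the query that are stored words: "aesysa"
Count: 1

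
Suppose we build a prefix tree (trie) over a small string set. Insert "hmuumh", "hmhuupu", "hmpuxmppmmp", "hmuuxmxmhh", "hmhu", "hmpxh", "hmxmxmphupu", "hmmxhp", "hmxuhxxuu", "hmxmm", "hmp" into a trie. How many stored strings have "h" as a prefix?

Traverse to the node for "h", then collect every word in that subtree.
Matches: "hmhu", "hmhuupu", "hmmxhp", "hmp", "hmpuxmppmmp", "hmpxh", "hmuumh", "hmuuxmxmhh", "hmxmm", "hmxmxmphupu", "hmxuhxxuu"
Count: 11

11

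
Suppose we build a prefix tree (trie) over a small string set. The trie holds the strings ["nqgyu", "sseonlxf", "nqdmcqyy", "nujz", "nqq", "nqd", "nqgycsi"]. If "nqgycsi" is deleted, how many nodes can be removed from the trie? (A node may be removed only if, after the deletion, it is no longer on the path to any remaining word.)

3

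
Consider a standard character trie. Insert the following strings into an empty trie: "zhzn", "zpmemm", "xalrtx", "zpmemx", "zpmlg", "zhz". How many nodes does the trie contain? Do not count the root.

18

Count nodes per top-level branch (shared prefixes stored once):
  'x'-branch (xalrtx): 6 nodes
  'z'-branch (zhz, zhzn, zpmemm, zpmemx, zpmlg): 12 nodes
Sum: 18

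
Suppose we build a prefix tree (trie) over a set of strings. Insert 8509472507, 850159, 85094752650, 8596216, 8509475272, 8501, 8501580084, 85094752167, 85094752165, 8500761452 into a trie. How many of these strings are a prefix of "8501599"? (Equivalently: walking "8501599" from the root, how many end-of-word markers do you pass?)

2

Traverse "8501599" character by character; count nodes along the way that are marked as word ends.
Prefixes of the query that are stored words: "8501", "850159"
Count: 2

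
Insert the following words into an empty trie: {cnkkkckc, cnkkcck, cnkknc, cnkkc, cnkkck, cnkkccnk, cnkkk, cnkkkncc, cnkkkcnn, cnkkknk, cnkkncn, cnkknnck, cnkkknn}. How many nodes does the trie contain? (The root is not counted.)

Trie structure (* marks end of a word):
(root)
└─ c
   └─ n
      └─ k
         └─ k
            ├─ c *
            │  ├─ c
            │  │  ├─ k *
            │  │  └─ n
            │  │     └─ k *
            │  └─ k *
            ├─ k *
            │  ├─ c
            │  │  ├─ k
            │  │  │  └─ c *
            │  │  └─ n
            │  │     └─ n *
            │  └─ n
            │     ├─ c
            │     │  └─ c *
            │     ├─ k *
            │     └─ n *
            └─ n
               ├─ c *
               │  └─ n *
               └─ n
                  └─ c
                     └─ k *
Counting every labelled node above: 27.

27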